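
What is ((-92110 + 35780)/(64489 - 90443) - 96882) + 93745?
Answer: -40680684/12977 ≈ -3134.8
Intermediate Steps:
((-92110 + 35780)/(64489 - 90443) - 96882) + 93745 = (-56330/(-25954) - 96882) + 93745 = (-56330*(-1/25954) - 96882) + 93745 = (28165/12977 - 96882) + 93745 = -1257209549/12977 + 93745 = -40680684/12977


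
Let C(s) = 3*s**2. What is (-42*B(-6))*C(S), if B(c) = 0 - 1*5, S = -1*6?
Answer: 22680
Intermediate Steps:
S = -6
B(c) = -5 (B(c) = 0 - 5 = -5)
(-42*B(-6))*C(S) = (-42*(-5))*(3*(-6)**2) = 210*(3*36) = 210*108 = 22680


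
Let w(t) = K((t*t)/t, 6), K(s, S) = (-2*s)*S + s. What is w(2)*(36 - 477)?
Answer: 9702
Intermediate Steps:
K(s, S) = s - 2*S*s (K(s, S) = -2*S*s + s = s - 2*S*s)
w(t) = -11*t (w(t) = ((t*t)/t)*(1 - 2*6) = (t²/t)*(1 - 12) = t*(-11) = -11*t)
w(2)*(36 - 477) = (-11*2)*(36 - 477) = -22*(-441) = 9702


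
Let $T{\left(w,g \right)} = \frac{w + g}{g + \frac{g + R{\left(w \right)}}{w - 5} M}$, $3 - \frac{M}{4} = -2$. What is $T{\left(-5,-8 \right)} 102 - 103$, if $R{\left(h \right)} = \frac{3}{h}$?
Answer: $- \frac{5684}{23} \approx -247.13$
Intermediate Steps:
$M = 20$ ($M = 12 - -8 = 12 + 8 = 20$)
$T{\left(w,g \right)} = \frac{g + w}{g + \frac{20 \left(g + \frac{3}{w}\right)}{-5 + w}}$ ($T{\left(w,g \right)} = \frac{w + g}{g + \frac{g + \frac{3}{w}}{w - 5} \cdot 20} = \frac{g + w}{g + \frac{g + \frac{3}{w}}{-5 + w} 20} = \frac{g + w}{g + \frac{20 \left(g + \frac{3}{w}\right)}{-5 + w}}$)
$T{\left(-5,-8 \right)} 102 - 103 = - \frac{5 \left(\left(-5\right)^{2} - -40 - -25 - -40\right)}{60 - - 40 \left(15 - 5\right)} 102 - 103 = - \frac{5 \left(25 + 40 + 25 + 40\right)}{60 - \left(-40\right) 10} \cdot 102 - 103 = \left(-5\right) \frac{1}{60 + 400} \cdot 130 \cdot 102 - 103 = \left(-5\right) \frac{1}{460} \cdot 130 \cdot 102 - 103 = \left(- \frac{65}{46}\right) 102 - 103 = - \frac{3315}{23} - 103 = - \frac{5684}{23}$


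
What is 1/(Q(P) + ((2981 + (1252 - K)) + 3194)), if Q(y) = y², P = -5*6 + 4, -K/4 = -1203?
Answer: 1/3291 ≈ 0.00030386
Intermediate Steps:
K = 4812 (K = -4*(-1203) = 4812)
P = -26 (P = -30 + 4 = -26)
1/(Q(P) + ((2981 + (1252 - K)) + 3194)) = 1/((-26)² + ((2981 + (1252 - 1*4812)) + 3194)) = 1/(676 + ((2981 + (1252 - 4812)) + 3194)) = 1/(676 + ((2981 - 3560) + 3194)) = 1/(676 + (-579 + 3194)) = 1/(676 + 2615) = 1/3291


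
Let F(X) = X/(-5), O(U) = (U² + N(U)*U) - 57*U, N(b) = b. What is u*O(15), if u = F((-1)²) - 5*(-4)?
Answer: -8019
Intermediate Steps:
O(U) = -57*U + 2*U² (O(U) = (U² + U*U) - 57*U = (U² + U²) - 57*U = 2*U² - 57*U = -57*U + 2*U²)
F(X) = -X/5 (F(X) = X*(-⅕) = -X/5)
u = 99/5 (u = -⅕*(-1)² - 5*(-4) = -⅕*1 + 20 = -⅕ + 20 = 99/5 ≈ 19.800)
u*O(15) = 99*(15*(-57 + 2*15))/5 = 99*(15*(-57 + 30))/5 = 99*(15*(-27))/5 = (99/5)*(-405) = -8019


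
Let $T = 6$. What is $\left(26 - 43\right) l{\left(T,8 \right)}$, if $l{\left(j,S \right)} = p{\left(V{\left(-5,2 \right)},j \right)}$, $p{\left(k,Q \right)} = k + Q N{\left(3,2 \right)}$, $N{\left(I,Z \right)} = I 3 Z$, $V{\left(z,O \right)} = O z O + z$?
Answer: $-1411$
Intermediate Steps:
$V{\left(z,O \right)} = z + z O^{2}$ ($V{\left(z,O \right)} = z O^{2} + z = z + z O^{2}$)
$N{\left(I,Z \right)} = 3 I Z$
$p{\left(k,Q \right)} = k + 18 Q$ ($p{\left(k,Q \right)} = k + Q 3 \cdot 3 \cdot 2 = k + Q 18 = k + 18 Q$)
$l{\left(j,S \right)} = -25 + 18 j$ ($l{\left(j,S \right)} = - 5 \left(1 + 2^{2}\right) + 18 j = - 5 \left(1 + 4\right) + 18 j = \left(-5\right) 5 + 18 j = -25 + 18 j$)
$\left(26 - 43\right) l{\left(T,8 \right)} = \left(26 - 43\right) \left(-25 + 18 \cdot 6\right) = - 17 \left(-25 + 108\right) = \left(-17\right) 83 = -1411$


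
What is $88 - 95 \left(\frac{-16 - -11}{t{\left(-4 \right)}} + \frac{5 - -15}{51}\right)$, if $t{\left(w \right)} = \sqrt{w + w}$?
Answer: $\frac{2588}{51} - \frac{475 i \sqrt{2}}{4} \approx 50.745 - 167.94 i$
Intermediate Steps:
$t{\left(w \right)} = \sqrt{2} \sqrt{w}$ ($t{\left(w \right)} = \sqrt{2 w} = \sqrt{2} \sqrt{w}$)
$88 - 95 \left(\frac{-16 - -11}{t{\left(-4 \right)}} + \frac{5 - -15}{51}\right) = 88 - 95 \left(\frac{-16 - -11}{\sqrt{2} \sqrt{-4}} + \frac{5 - -15}{51}\right) = 88 - 95 \left(\frac{-16 + 11}{\sqrt{2} \cdot 2 i} + \left(5 + 15\right) \frac{1}{51}\right) = 88 - 95 \left(- \frac{5}{2 i \sqrt{2}} + 20 \cdot \frac{1}{51}\right) = 88 - 95 \left(- 5 \left(- \frac{i \sqrt{2}}{4}\right) + \frac{20}{51}\right) = 88 - 95 \left(\frac{5 i \sqrt{2}}{4} + \frac{20}{51}\right) = 88 - 95 \left(\frac{20}{51} + \frac{5 i \sqrt{2}}{4}\right) = 88 - \left(\frac{1900}{51} + \frac{475 i \sqrt{2}}{4}\right) = \frac{2588}{51} - \frac{475 i \sqrt{2}}{4}$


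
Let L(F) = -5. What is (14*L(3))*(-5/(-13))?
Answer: -350/13 ≈ -26.923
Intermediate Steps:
(14*L(3))*(-5/(-13)) = (14*(-5))*(-5/(-13)) = -(-350)*(-1)/13 = -70*5/13 = -350/13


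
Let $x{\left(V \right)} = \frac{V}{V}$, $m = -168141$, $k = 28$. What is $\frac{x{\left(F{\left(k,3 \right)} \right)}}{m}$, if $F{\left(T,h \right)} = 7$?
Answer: $- \frac{1}{168141} \approx -5.9474 \cdot 10^{-6}$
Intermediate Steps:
$x{\left(V \right)} = 1$
$\frac{x{\left(F{\left(k,3 \right)} \right)}}{m} = 1 \frac{1}{-168141} = 1 \left(- \frac{1}{168141}\right) = - \frac{1}{168141}$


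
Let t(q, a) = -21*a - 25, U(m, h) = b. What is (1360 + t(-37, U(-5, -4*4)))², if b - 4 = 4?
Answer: 1361889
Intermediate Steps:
b = 8 (b = 4 + 4 = 8)
U(m, h) = 8
t(q, a) = -25 - 21*a
(1360 + t(-37, U(-5, -4*4)))² = (1360 + (-25 - 21*8))² = (1360 + (-25 - 168))² = (1360 - 193)² = 1167² = 1361889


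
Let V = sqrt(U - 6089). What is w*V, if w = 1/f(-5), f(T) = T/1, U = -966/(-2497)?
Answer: -I*sqrt(37962557699)/12485 ≈ -15.606*I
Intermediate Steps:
U = 966/2497 (U = -966*(-1/2497) = 966/2497 ≈ 0.38686)
f(T) = T (f(T) = T*1 = T)
V = I*sqrt(37962557699)/2497 (V = sqrt(966/2497 - 6089) = sqrt(-15203267/2497) = I*sqrt(37962557699)/2497 ≈ 78.03*I)
w = -1/5 (w = 1/(-5) = -1/5 ≈ -0.20000)
w*V = -I*sqrt(37962557699)/12485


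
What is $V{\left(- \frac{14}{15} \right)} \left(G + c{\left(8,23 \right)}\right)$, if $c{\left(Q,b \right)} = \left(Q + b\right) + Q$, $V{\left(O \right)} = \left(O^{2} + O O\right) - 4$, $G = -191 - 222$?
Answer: $\frac{189992}{225} \approx 844.41$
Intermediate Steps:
$G = -413$
$V{\left(O \right)} = -4 + 2 O^{2}$ ($V{\left(O \right)} = \left(O^{2} + O^{2}\right) - 4 = 2 O^{2} - 4 = -4 + 2 O^{2}$)
$c{\left(Q,b \right)} = b + 2 Q$
$V{\left(- \frac{14}{15} \right)} \left(G + c{\left(8,23 \right)}\right) = \left(-4 + 2 \left(- \frac{14}{15}\right)^{2}\right) \left(-413 + \left(23 + 2 \cdot 8\right)\right) = \left(-4 + 2 \left(\left(-14\right) \frac{1}{15}\right)^{2}\right) \left(-413 + \left(23 + 16\right)\right) = \left(-4 + 2 \left(- \frac{14}{15}\right)^{2}\right) \left(-413 + 39\right) = \left(-4 + 2 \cdot \frac{196}{225}\right) \left(-374\right) = \left(-4 + \frac{392}{225}\right) \left(-374\right) = \left(- \frac{508}{225}\right) \left(-374\right) = \frac{189992}{225}$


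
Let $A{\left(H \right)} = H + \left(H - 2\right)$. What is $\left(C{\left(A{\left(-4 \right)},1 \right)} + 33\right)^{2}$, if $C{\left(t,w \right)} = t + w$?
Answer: $576$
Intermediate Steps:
$A{\left(H \right)} = -2 + 2 H$ ($A{\left(H \right)} = H + \left(-2 + H\right) = -2 + 2 H$)
$\left(C{\left(A{\left(-4 \right)},1 \right)} + 33\right)^{2} = \left(\left(\left(-2 + 2 \left(-4\right)\right) + 1\right) + 33\right)^{2} = \left(\left(\left(-2 - 8\right) + 1\right) + 33\right)^{2} = \left(\left(-10 + 1\right) + 33\right)^{2} = \left(-9 + 33\right)^{2} = 24^{2} = 576$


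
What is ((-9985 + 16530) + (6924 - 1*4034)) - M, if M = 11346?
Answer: -1911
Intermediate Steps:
((-9985 + 16530) + (6924 - 1*4034)) - M = ((-9985 + 16530) + (6924 - 1*4034)) - 1*11346 = (6545 + (6924 - 4034)) - 11346 = (6545 + 2890) - 11346 = 9435 - 11346 = -1911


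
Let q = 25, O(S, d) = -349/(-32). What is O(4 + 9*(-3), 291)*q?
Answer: 8725/32 ≈ 272.66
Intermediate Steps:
O(S, d) = 349/32 (O(S, d) = -349*(-1/32) = 349/32)
O(4 + 9*(-3), 291)*q = (349/32)*25 = 8725/32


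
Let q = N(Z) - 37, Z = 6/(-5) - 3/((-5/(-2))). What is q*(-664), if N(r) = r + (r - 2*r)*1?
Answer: 24568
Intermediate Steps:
Z = -12/5 (Z = 6*(-1/5) - 3/((-5*(-1/2))) = -6/5 - 3/5/2 = -6/5 - 3*2/5 = -6/5 - 6/5 = -12/5 ≈ -2.4000)
N(r) = 0 (N(r) = r - r*1 = r - r = 0)
q = -37 (q = 0 - 37 = -37)
q*(-664) = -37*(-664) = 24568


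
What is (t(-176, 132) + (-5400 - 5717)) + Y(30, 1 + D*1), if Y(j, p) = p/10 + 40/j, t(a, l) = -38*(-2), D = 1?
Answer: -165592/15 ≈ -11039.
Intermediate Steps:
t(a, l) = 76
Y(j, p) = 40/j + p/10 (Y(j, p) = p*(⅒) + 40/j = p/10 + 40/j = 40/j + p/10)
(t(-176, 132) + (-5400 - 5717)) + Y(30, 1 + D*1) = (76 + (-5400 - 5717)) + (40/30 + (1 + 1*1)/10) = (76 - 11117) + (40*(1/30) + (1 + 1)/10) = -11041 + (4/3 + (⅒)*2) = -11041 + (4/3 + ⅕) = -11041 + 23/15 = -165592/15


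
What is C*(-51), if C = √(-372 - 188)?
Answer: -204*I*√35 ≈ -1206.9*I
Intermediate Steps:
C = 4*I*√35 (C = √(-560) = 4*I*√35 ≈ 23.664*I)
C*(-51) = (4*I*√35)*(-51) = -204*I*√35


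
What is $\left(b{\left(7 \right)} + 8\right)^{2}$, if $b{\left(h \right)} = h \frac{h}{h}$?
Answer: $225$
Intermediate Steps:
$b{\left(h \right)} = h$ ($b{\left(h \right)} = h 1 = h$)
$\left(b{\left(7 \right)} + 8\right)^{2} = \left(7 + 8\right)^{2} = 15^{2} = 225$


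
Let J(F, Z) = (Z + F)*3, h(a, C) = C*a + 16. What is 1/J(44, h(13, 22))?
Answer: 1/1038 ≈ 0.00096339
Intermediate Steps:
h(a, C) = 16 + C*a
J(F, Z) = 3*F + 3*Z (J(F, Z) = (F + Z)*3 = 3*F + 3*Z)
1/J(44, h(13, 22)) = 1/(3*44 + 3*(16 + 22*13)) = 1/(132 + 3*(16 + 286)) = 1/(132 + 3*302) = 1/(132 + 906) = 1/1038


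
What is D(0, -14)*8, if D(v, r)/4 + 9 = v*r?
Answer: -288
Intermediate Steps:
D(v, r) = -36 + 4*r*v (D(v, r) = -36 + 4*(v*r) = -36 + 4*(r*v) = -36 + 4*r*v)
D(0, -14)*8 = (-36 + 4*(-14)*0)*8 = (-36 + 0)*8 = -36*8 = -288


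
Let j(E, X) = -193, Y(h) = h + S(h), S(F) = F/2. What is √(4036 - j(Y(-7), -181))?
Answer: √4229 ≈ 65.031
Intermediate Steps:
S(F) = F/2 (S(F) = F*(½) = F/2)
Y(h) = 3*h/2 (Y(h) = h + h/2 = 3*h/2)
√(4036 - j(Y(-7), -181)) = √(4036 - 1*(-193)) = √(4036 + 193) = √4229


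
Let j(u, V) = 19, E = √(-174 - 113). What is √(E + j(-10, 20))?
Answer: √(19 + I*√287) ≈ 4.7147 + 1.7966*I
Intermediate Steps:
E = I*√287 (E = √(-287) = I*√287 ≈ 16.941*I)
√(E + j(-10, 20)) = √(I*√287 + 19) = √(19 + I*√287)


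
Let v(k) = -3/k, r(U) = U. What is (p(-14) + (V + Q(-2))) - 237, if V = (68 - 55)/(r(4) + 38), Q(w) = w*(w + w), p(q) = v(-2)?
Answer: -4771/21 ≈ -227.19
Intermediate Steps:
p(q) = 3/2 (p(q) = -3/(-2) = -3*(-½) = 3/2)
Q(w) = 2*w² (Q(w) = w*(2*w) = 2*w²)
V = 13/42 (V = (68 - 55)/(4 + 38) = 13/42 ≈ 0.30952)
(p(-14) + (V + Q(-2))) - 237 = (3/2 + (13/42 + 2*(-2)²)) - 237 = (3/2 + (13/42 + 2*4)) - 237 = (3/2 + (13/42 + 8)) - 237 = (3/2 + 349/42) - 237 = 206/21 - 237 = -4771/21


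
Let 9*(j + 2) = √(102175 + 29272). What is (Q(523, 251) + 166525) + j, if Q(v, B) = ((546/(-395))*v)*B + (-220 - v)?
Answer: -6191958/395 + √131447/9 ≈ -15636.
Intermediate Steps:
j = -2 + √131447/9 (j = -2 + √(102175 + 29272)/9 = -2 + √131447/9 ≈ 38.284)
Q(v, B) = -220 - v - 546*B*v/395 (Q(v, B) = ((546*(-1/395))*v)*B + (-220 - v) = (-546*v/395)*B + (-220 - v) = -546*B*v/395 + (-220 - v) = -220 - v - 546*B*v/395)
(Q(523, 251) + 166525) + j = ((-220 - 1*523 - 546/395*251*523) + 166525) + (-2 + √131447/9) = ((-220 - 523 - 71675058/395) + 166525) + (-2 + √131447/9) = (-71968543/395 + 166525) + (-2 + √131447/9) = -6191168/395 + (-2 + √131447/9) = -6191958/395 + √131447/9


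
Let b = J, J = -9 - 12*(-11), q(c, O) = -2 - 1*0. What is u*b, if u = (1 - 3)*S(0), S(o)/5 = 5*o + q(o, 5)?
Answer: 2460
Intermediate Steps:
q(c, O) = -2 (q(c, O) = -2 + 0 = -2)
S(o) = -10 + 25*o (S(o) = 5*(5*o - 2) = 5*(-2 + 5*o) = -10 + 25*o)
J = 123 (J = -9 + 132 = 123)
b = 123
u = 20 (u = (1 - 3)*(-10 + 25*0) = -2*(-10 + 0) = -2*(-10) = 20)
u*b = 20*123 = 2460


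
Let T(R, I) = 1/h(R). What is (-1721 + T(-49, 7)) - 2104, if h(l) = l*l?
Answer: -9183824/2401 ≈ -3825.0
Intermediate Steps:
h(l) = l²
T(R, I) = R⁻² (T(R, I) = 1/(R²) = R⁻²)
(-1721 + T(-49, 7)) - 2104 = (-1721 + (-49)⁻²) - 2104 = (-1721 + 1/2401) - 2104 = -4132120/2401 - 2104 = -9183824/2401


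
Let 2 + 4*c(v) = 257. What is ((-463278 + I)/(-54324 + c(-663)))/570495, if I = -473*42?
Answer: 644192/41273601765 ≈ 1.5608e-5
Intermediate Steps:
c(v) = 255/4 (c(v) = -1/2 + (1/4)*257 = -1/2 + 257/4 = 255/4)
I = -19866
((-463278 + I)/(-54324 + c(-663)))/570495 = ((-463278 - 19866)/(-54324 + 255/4))/570495 = -483144/(-217041/4)*(1/570495) = -483144*(-4/217041)*(1/570495) = (644192/72347)*(1/570495) = 644192/41273601765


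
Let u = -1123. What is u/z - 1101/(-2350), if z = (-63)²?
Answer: 1730819/9327150 ≈ 0.18557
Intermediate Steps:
z = 3969
u/z - 1101/(-2350) = -1123/3969 - 1101/(-2350) = -1123*1/3969 - 1101*(-1/2350) = -1123/3969 + 1101/2350 = 1730819/9327150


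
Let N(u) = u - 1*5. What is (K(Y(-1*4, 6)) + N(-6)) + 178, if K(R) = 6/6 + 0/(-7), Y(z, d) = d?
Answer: 168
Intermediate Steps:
N(u) = -5 + u (N(u) = u - 5 = -5 + u)
K(R) = 1 (K(R) = 6*(⅙) + 0*(-⅐) = 1 + 0 = 1)
(K(Y(-1*4, 6)) + N(-6)) + 178 = (1 + (-5 - 6)) + 178 = (1 - 11) + 178 = -10 + 178 = 168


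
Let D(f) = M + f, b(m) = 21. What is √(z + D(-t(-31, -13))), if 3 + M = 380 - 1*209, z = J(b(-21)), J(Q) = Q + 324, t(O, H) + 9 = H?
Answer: √535 ≈ 23.130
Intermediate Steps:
t(O, H) = -9 + H
J(Q) = 324 + Q
z = 345 (z = 324 + 21 = 345)
M = 168 (M = -3 + (380 - 1*209) = -3 + (380 - 209) = -3 + 171 = 168)
D(f) = 168 + f
√(z + D(-t(-31, -13))) = √(345 + (168 - (-9 - 13))) = √(345 + (168 - 1*(-22))) = √(345 + (168 + 22)) = √(345 + 190) = √535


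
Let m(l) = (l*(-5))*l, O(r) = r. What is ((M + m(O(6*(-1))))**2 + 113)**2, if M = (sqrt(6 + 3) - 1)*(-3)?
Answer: 1204714681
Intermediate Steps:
M = -6 (M = (sqrt(9) - 1)*(-3) = (3 - 1)*(-3) = 2*(-3) = -6)
m(l) = -5*l**2 (m(l) = (-5*l)*l = -5*l**2)
((M + m(O(6*(-1))))**2 + 113)**2 = ((-6 - 5*(6*(-1))**2)**2 + 113)**2 = ((-6 - 5*(-6)**2)**2 + 113)**2 = ((-6 - 5*36)**2 + 113)**2 = ((-6 - 180)**2 + 113)**2 = ((-186)**2 + 113)**2 = (34596 + 113)**2 = 34709**2 = 1204714681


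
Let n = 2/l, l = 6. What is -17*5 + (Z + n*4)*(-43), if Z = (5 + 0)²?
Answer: -3652/3 ≈ -1217.3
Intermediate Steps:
n = ⅓ (n = 2/6 = 2*(⅙) = ⅓ ≈ 0.33333)
Z = 25 (Z = 5² = 25)
-17*5 + (Z + n*4)*(-43) = -17*5 + (25 + (⅓)*4)*(-43) = -85 + (25 + 4/3)*(-43) = -85 + (79/3)*(-43) = -85 - 3397/3 = -3652/3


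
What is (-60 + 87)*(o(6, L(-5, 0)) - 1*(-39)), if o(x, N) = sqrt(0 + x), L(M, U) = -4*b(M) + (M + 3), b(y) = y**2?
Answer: 1053 + 27*sqrt(6) ≈ 1119.1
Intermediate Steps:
L(M, U) = 3 + M - 4*M**2 (L(M, U) = -4*M**2 + (M + 3) = -4*M**2 + (3 + M) = 3 + M - 4*M**2)
o(x, N) = sqrt(x)
(-60 + 87)*(o(6, L(-5, 0)) - 1*(-39)) = (-60 + 87)*(sqrt(6) - 1*(-39)) = 27*(sqrt(6) + 39) = 27*(39 + sqrt(6)) = 1053 + 27*sqrt(6)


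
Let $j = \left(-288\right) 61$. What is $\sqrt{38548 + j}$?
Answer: $2 \sqrt{5245} \approx 144.84$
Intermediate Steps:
$j = -17568$
$\sqrt{38548 + j} = \sqrt{38548 - 17568} = \sqrt{20980} = 2 \sqrt{5245}$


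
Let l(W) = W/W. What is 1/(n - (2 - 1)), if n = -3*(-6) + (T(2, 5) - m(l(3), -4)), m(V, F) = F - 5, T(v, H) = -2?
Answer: 1/24 ≈ 0.041667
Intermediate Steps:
l(W) = 1
m(V, F) = -5 + F
n = 25 (n = -3*(-6) + (-2 - (-5 - 4)) = 18 + (-2 - 1*(-9)) = 18 + (-2 + 9) = 18 + 7 = 25)
1/(n - (2 - 1)) = 1/(25 - (2 - 1)) = 1/(25 - 1*1) = 1/(25 - 1) = 1/24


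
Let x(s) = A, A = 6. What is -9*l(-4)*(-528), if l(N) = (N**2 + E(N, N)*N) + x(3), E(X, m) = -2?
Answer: 142560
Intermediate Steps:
x(s) = 6
l(N) = 6 + N**2 - 2*N (l(N) = (N**2 - 2*N) + 6 = 6 + N**2 - 2*N)
-9*l(-4)*(-528) = -9*(6 + (-4)**2 - 2*(-4))*(-528) = -9*(6 + 16 + 8)*(-528) = -9*30*(-528) = -270*(-528) = 142560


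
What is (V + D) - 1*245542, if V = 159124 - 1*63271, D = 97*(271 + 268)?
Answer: -97406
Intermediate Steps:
D = 52283 (D = 97*539 = 52283)
V = 95853 (V = 159124 - 63271 = 95853)
(V + D) - 1*245542 = (95853 + 52283) - 1*245542 = 148136 - 245542 = -97406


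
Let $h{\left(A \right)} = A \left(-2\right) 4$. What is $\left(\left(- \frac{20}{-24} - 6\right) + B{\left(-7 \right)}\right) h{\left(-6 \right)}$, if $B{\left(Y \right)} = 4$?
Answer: $-56$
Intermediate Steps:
$h{\left(A \right)} = - 8 A$ ($h{\left(A \right)} = - 2 A 4 = - 8 A$)
$\left(\left(- \frac{20}{-24} - 6\right) + B{\left(-7 \right)}\right) h{\left(-6 \right)} = \left(\left(- \frac{20}{-24} - 6\right) + 4\right) \left(\left(-8\right) \left(-6\right)\right) = \left(\left(\left(-20\right) \left(- \frac{1}{24}\right) - 6\right) + 4\right) 48 = \left(\left(\frac{5}{6} - 6\right) + 4\right) 48 = \left(- \frac{31}{6} + 4\right) 48 = \left(- \frac{7}{6}\right) 48 = -56$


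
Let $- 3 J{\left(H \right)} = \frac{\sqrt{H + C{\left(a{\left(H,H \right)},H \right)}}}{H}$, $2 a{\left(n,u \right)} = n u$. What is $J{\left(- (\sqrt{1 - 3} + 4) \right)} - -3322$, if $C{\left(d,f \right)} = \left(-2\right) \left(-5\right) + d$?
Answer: $\frac{- 39864 i + 9966 \sqrt{2} - i \sqrt{13 + 3 i \sqrt{2}}}{3 \left(\sqrt{2} - 4 i\right)} \approx 3322.3 - 0.052617 i$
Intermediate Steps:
$a{\left(n,u \right)} = \frac{n u}{2}$
$C{\left(d,f \right)} = 10 + d$
$J{\left(H \right)} = - \frac{\sqrt{10 + H + \frac{H^{2}}{2}}}{3 H}$ ($J{\left(H \right)} = - \frac{\sqrt{H + \left(10 + \frac{H H}{2}\right)} \frac{1}{H}}{3} = - \frac{\sqrt{H + \left(10 + \frac{H^{2}}{2}\right)} \frac{1}{H}}{3} = - \frac{\sqrt{10 + H + \frac{H^{2}}{2}} \frac{1}{H}}{3} = - \frac{\frac{1}{H} \sqrt{10 + H + \frac{H^{2}}{2}}}{3} = - \frac{\sqrt{10 + H + \frac{H^{2}}{2}}}{3 H}$)
$J{\left(- (\sqrt{1 - 3} + 4) \right)} - -3322 = - \frac{\sqrt{40 + 2 \left(- (\sqrt{1 - 3} + 4)\right)^{2} + 4 \left(- (\sqrt{1 - 3} + 4)\right)}}{6 \left(- (\sqrt{1 - 3} + 4)\right)} - -3322 = - \frac{\sqrt{40 + 2 \left(- (\sqrt{-2} + 4)\right)^{2} + 4 \left(- (\sqrt{-2} + 4)\right)}}{6 \left(- (\sqrt{-2} + 4)\right)} + 3322 = - \frac{\sqrt{40 + 2 \left(- (i \sqrt{2} + 4)\right)^{2} + 4 \left(- (i \sqrt{2} + 4)\right)}}{6 \left(- (i \sqrt{2} + 4)\right)} + 3322 = - \frac{\sqrt{40 + 2 \left(- (4 + i \sqrt{2})\right)^{2} + 4 \left(- (4 + i \sqrt{2})\right)}}{6 \left(- (4 + i \sqrt{2})\right)} + 3322 = - \frac{\sqrt{40 + 2 \left(-4 - i \sqrt{2}\right)^{2} + 4 \left(-4 - i \sqrt{2}\right)}}{6 \left(-4 - i \sqrt{2}\right)} + 3322 = - \frac{\sqrt{40 + 2 \left(-4 - i \sqrt{2}\right)^{2} - \left(16 + 4 i \sqrt{2}\right)}}{6 \left(-4 - i \sqrt{2}\right)} + 3322 = - \frac{\sqrt{24 + 2 \left(-4 - i \sqrt{2}\right)^{2} - 4 i \sqrt{2}}}{6 \left(-4 - i \sqrt{2}\right)} + 3322 = 3322 - \frac{\sqrt{24 + 2 \left(-4 - i \sqrt{2}\right)^{2} - 4 i \sqrt{2}}}{6 \left(-4 - i \sqrt{2}\right)}$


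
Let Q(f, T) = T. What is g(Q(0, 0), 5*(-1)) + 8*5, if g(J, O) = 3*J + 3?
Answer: 43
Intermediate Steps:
g(J, O) = 3 + 3*J
g(Q(0, 0), 5*(-1)) + 8*5 = (3 + 3*0) + 8*5 = (3 + 0) + 40 = 3 + 40 = 43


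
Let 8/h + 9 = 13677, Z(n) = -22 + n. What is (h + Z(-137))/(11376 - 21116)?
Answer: 543301/33281580 ≈ 0.016324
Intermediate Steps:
h = 2/3417 (h = 8/(-9 + 13677) = 8/13668 = 8*(1/13668) = 2/3417 ≈ 0.00058531)
(h + Z(-137))/(11376 - 21116) = (2/3417 + (-22 - 137))/(11376 - 21116) = (2/3417 - 159)/(-9740) = -543301/3417*(-1/9740) = 543301/33281580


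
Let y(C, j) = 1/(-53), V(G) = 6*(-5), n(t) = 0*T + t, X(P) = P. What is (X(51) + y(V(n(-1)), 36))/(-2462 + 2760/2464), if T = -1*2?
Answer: -832216/40171403 ≈ -0.020717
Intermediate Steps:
T = -2
n(t) = t (n(t) = 0*(-2) + t = 0 + t = t)
V(G) = -30
y(C, j) = -1/53
(X(51) + y(V(n(-1)), 36))/(-2462 + 2760/2464) = (51 - 1/53)/(-2462 + 2760/2464) = 2702/(53*(-2462 + 2760*(1/2464))) = 2702/(53*(-2462 + 345/308)) = 2702/(53*(-757951/308)) = (2702/53)*(-308/757951) = -832216/40171403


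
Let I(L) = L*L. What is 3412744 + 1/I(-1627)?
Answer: 9033973611977/2647129 ≈ 3.4127e+6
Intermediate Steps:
I(L) = L²
3412744 + 1/I(-1627) = 3412744 + 1/((-1627)²) = 3412744 + 1/2647129 = 9033973611977/2647129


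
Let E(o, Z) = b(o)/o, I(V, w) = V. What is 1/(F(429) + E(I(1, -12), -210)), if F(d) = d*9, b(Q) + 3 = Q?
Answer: 1/3859 ≈ 0.00025913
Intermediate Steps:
b(Q) = -3 + Q
F(d) = 9*d
E(o, Z) = (-3 + o)/o
1/(F(429) + E(I(1, -12), -210)) = 1/(9*429 + (-3 + 1)/1) = 1/(3861 + 1*(-2)) = 1/(3861 - 2) = 1/3859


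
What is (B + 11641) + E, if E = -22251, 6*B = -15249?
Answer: -26303/2 ≈ -13152.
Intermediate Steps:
B = -5083/2 (B = (⅙)*(-15249) = -5083/2 ≈ -2541.5)
(B + 11641) + E = (-5083/2 + 11641) - 22251 = 18199/2 - 22251 = -26303/2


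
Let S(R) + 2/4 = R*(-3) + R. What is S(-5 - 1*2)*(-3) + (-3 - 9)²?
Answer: 207/2 ≈ 103.50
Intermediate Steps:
S(R) = -½ - 2*R (S(R) = -½ + (R*(-3) + R) = -½ + (-3*R + R) = -½ - 2*R)
S(-5 - 1*2)*(-3) + (-3 - 9)² = (-½ - 2*(-5 - 1*2))*(-3) + (-3 - 9)² = (-½ - 2*(-5 - 2))*(-3) + (-12)² = (-½ - 2*(-7))*(-3) + 144 = (-½ + 14)*(-3) + 144 = (27/2)*(-3) + 144 = -81/2 + 144 = 207/2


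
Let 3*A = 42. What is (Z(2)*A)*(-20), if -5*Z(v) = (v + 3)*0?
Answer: 0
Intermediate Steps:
A = 14 (A = (⅓)*42 = 14)
Z(v) = 0 (Z(v) = -(v + 3)*0/5 = -(3 + v)*0/5 = -⅕*0 = 0)
(Z(2)*A)*(-20) = (0*14)*(-20) = 0*(-20) = 0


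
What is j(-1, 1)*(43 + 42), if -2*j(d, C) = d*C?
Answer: 85/2 ≈ 42.500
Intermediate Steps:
j(d, C) = -C*d/2 (j(d, C) = -d*C/2 = -C*d/2)
j(-1, 1)*(43 + 42) = (-1/2*1*(-1))*(43 + 42) = (1/2)*85 = 85/2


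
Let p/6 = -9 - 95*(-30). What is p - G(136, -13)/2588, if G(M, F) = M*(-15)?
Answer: 11029272/647 ≈ 17047.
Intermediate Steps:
G(M, F) = -15*M
p = 17046 (p = 6*(-9 - 95*(-30)) = 6*(-9 + 2850) = 6*2841 = 17046)
p - G(136, -13)/2588 = 17046 - (-15*136)/2588 = 17046 - (-2040)/2588 = 17046 - 1*(-510/647) = 17046 + 510/647 = 11029272/647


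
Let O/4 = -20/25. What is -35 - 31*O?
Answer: 321/5 ≈ 64.200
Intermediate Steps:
O = -16/5 (O = 4*(-20/25) = 4*(-20*1/25) = 4*(-⅘) = -16/5 ≈ -3.2000)
-35 - 31*O = -35 - 31*(-16/5) = -35 + 496/5 = 321/5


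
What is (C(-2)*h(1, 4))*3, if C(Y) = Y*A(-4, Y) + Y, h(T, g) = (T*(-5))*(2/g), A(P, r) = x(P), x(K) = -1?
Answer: 0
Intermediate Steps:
A(P, r) = -1
h(T, g) = -10*T/g (h(T, g) = (-5*T)*(2/g) = -10*T/g)
C(Y) = 0 (C(Y) = Y*(-1) + Y = -Y + Y = 0)
(C(-2)*h(1, 4))*3 = (0*(-10*1/4))*3 = (0*(-10*1*¼))*3 = (0*(-5/2))*3 = 0*3 = 0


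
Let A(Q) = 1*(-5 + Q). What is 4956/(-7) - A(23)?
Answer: -726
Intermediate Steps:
A(Q) = -5 + Q
4956/(-7) - A(23) = 4956/(-7) - (-5 + 23) = 4956*(-⅐) - 1*18 = -708 - 18 = -726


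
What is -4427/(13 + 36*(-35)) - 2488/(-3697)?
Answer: 19469155/4610159 ≈ 4.2231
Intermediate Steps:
-4427/(13 + 36*(-35)) - 2488/(-3697) = -4427/(13 - 1260) - 2488*(-1/3697) = -4427/(-1247) + 2488/3697 = -4427*(-1/1247) + 2488/3697 = 4427/1247 + 2488/3697 = 19469155/4610159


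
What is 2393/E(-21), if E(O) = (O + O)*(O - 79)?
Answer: 2393/4200 ≈ 0.56976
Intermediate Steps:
E(O) = 2*O*(-79 + O) (E(O) = (2*O)*(-79 + O) = 2*O*(-79 + O))
2393/E(-21) = 2393/((2*(-21)*(-79 - 21))) = 2393/((2*(-21)*(-100))) = 2393/4200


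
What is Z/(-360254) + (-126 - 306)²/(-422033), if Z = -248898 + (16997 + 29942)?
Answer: 18001320151/152039076382 ≈ 0.11840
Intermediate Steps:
Z = -201959 (Z = -248898 + 46939 = -201959)
Z/(-360254) + (-126 - 306)²/(-422033) = -201959/(-360254) + (-126 - 306)²/(-422033) = -201959*(-1/360254) + (-432)²*(-1/422033) = 201959/360254 + 186624*(-1/422033) = 201959/360254 - 186624/422033 = 18001320151/152039076382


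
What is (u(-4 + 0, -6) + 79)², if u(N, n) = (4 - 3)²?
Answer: 6400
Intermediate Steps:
u(N, n) = 1 (u(N, n) = 1² = 1)
(u(-4 + 0, -6) + 79)² = (1 + 79)² = 80² = 6400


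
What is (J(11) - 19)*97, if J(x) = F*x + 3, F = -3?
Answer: -4753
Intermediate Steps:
J(x) = 3 - 3*x (J(x) = -3*x + 3 = 3 - 3*x)
(J(11) - 19)*97 = ((3 - 3*11) - 19)*97 = ((3 - 33) - 19)*97 = (-30 - 19)*97 = -49*97 = -4753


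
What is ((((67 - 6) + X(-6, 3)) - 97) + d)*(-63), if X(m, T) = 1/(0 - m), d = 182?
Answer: -18417/2 ≈ -9208.5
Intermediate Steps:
X(m, T) = -1/m (X(m, T) = 1/(-m) = -1/m)
((((67 - 6) + X(-6, 3)) - 97) + d)*(-63) = ((((67 - 6) - 1/(-6)) - 97) + 182)*(-63) = (((61 - 1*(-⅙)) - 97) + 182)*(-63) = (((61 + ⅙) - 97) + 182)*(-63) = ((367/6 - 97) + 182)*(-63) = (-215/6 + 182)*(-63) = (877/6)*(-63) = -18417/2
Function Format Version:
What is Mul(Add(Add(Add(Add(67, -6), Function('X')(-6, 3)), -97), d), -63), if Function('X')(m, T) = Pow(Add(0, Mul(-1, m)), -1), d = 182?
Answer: Rational(-18417, 2) ≈ -9208.5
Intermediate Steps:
Function('X')(m, T) = Mul(-1, Pow(m, -1)) (Function('X')(m, T) = Pow(Mul(-1, m), -1) = Mul(-1, Pow(m, -1)))
Mul(Add(Add(Add(Add(67, -6), Function('X')(-6, 3)), -97), d), -63) = Mul(Add(Add(Add(Add(67, -6), Mul(-1, Pow(-6, -1))), -97), 182), -63) = Mul(Add(Add(Add(61, Mul(-1, Rational(-1, 6))), -97), 182), -63) = Mul(Add(Add(Add(61, Rational(1, 6)), -97), 182), -63) = Mul(Add(Add(Rational(367, 6), -97), 182), -63) = Mul(Add(Rational(-215, 6), 182), -63) = Mul(Rational(877, 6), -63) = Rational(-18417, 2)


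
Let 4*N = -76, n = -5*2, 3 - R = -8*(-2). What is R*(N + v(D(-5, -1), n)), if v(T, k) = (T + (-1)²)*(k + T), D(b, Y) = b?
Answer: -533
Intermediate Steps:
R = -13 (R = 3 - (-8)*(-2) = 3 - 1*16 = 3 - 16 = -13)
n = -10
N = -19 (N = (¼)*(-76) = -19)
v(T, k) = (1 + T)*(T + k) (v(T, k) = (T + 1)*(T + k) = (1 + T)*(T + k))
R*(N + v(D(-5, -1), n)) = -13*(-19 + (-5 - 10 + (-5)² - 5*(-10))) = -13*(-19 + (-5 - 10 + 25 + 50)) = -13*(-19 + 60) = -13*41 = -533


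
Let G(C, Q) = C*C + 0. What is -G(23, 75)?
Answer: -529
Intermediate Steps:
G(C, Q) = C² (G(C, Q) = C² + 0 = C²)
-G(23, 75) = -1*23² = -1*529 = -529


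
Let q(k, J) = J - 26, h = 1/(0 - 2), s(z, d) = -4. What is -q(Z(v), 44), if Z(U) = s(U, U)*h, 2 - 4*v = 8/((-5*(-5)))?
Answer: -18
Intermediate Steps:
h = -½ (h = 1/(-2) = -½ ≈ -0.50000)
v = 21/50 (v = ½ - 2/((-5*(-5))) = ½ - 2/25 = 21/50 ≈ 0.42000)
Z(U) = 2 (Z(U) = -4*(-½) = 2)
q(k, J) = -26 + J
-q(Z(v), 44) = -(-26 + 44) = -1*18 = -18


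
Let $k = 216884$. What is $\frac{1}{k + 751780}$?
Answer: $\frac{1}{968664} \approx 1.0323 \cdot 10^{-6}$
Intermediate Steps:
$\frac{1}{k + 751780} = \frac{1}{216884 + 751780} = \frac{1}{968664}$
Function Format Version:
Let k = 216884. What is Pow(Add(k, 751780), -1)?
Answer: Rational(1, 968664) ≈ 1.0323e-6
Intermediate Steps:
Pow(Add(k, 751780), -1) = Pow(Add(216884, 751780), -1) = Pow(968664, -1) = Rational(1, 968664)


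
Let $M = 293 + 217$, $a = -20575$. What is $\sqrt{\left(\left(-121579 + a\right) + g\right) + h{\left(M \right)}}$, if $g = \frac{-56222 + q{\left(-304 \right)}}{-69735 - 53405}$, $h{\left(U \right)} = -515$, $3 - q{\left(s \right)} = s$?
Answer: $\frac{i \sqrt{21633487322993}}{12314} \approx 377.71 i$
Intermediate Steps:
$q{\left(s \right)} = 3 - s$
$M = 510$
$g = \frac{11183}{24628}$ ($g = \frac{-56222 + \left(3 - -304\right)}{-69735 - 53405} = \frac{-56222 + \left(3 + 304\right)}{-123140} = \left(-56222 + 307\right) \left(- \frac{1}{123140}\right) = \left(-55915\right) \left(- \frac{1}{123140}\right) = \frac{11183}{24628} \approx 0.45408$)
$\sqrt{\left(\left(-121579 + a\right) + g\right) + h{\left(M \right)}} = \sqrt{\left(\left(-121579 - 20575\right) + \frac{11183}{24628}\right) - 515} = \sqrt{\left(-142154 + \frac{11183}{24628}\right) - 515} = \sqrt{- \frac{3500957529}{24628} - 515} = \sqrt{- \frac{3513640949}{24628}} = \frac{i \sqrt{21633487322993}}{12314}$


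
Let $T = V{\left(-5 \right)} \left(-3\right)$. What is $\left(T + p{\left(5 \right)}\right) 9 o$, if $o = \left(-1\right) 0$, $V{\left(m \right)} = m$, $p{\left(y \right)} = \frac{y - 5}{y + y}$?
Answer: $0$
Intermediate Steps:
$p{\left(y \right)} = \frac{-5 + y}{2 y}$
$T = 15$ ($T = \left(-5\right) \left(-3\right) = 15$)
$o = 0$
$\left(T + p{\left(5 \right)}\right) 9 o = \left(15 + \frac{-5 + 5}{2 \cdot 5}\right) 9 \cdot 0 = \left(15 + \frac{1}{2} \cdot \frac{1}{5} \cdot 0\right) 9 \cdot 0 = \left(15 + 0\right) 9 \cdot 0 = 15 \cdot 9 \cdot 0 = 135 \cdot 0 = 0$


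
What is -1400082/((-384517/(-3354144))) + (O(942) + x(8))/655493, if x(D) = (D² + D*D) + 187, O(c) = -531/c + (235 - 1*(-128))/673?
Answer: -650500966966857607893321/53263330117896682 ≈ -1.2213e+7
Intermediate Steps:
O(c) = 363/673 - 531/c (O(c) = -531/c + (235 + 128)*(1/673) = -531/c + 363*(1/673) = -531/c + 363/673 = 363/673 - 531/c)
x(D) = 187 + 2*D² (x(D) = (D² + D²) + 187 = 2*D² + 187 = 187 + 2*D²)
-1400082/((-384517/(-3354144))) + (O(942) + x(8))/655493 = -1400082/((-384517/(-3354144))) + ((363/673 - 531/942) + (187 + 2*8²))/655493 = -1400082/((-384517*(-1/3354144))) + ((363/673 - 531*1/942) + (187 + 2*64))*(1/655493) = -1400082/384517/3354144 + ((363/673 - 177/314) + (187 + 128))*(1/655493) = -1400082*3354144/384517 + (-5139/211322 + 315)*(1/655493) = -4696076639808/384517 + (66561291/211322)*(1/655493) = -4696076639808/384517 + 66561291/138520091746 = -650500966966857607893321/53263330117896682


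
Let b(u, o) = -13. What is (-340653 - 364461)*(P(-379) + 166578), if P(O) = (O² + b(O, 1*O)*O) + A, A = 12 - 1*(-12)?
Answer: -222230779380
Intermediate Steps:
A = 24 (A = 12 + 12 = 24)
P(O) = 24 + O² - 13*O (P(O) = (O² - 13*O) + 24 = 24 + O² - 13*O)
(-340653 - 364461)*(P(-379) + 166578) = (-340653 - 364461)*((24 + (-379)² - 13*(-379)) + 166578) = -705114*((24 + 143641 + 4927) + 166578) = -705114*(148592 + 166578) = -705114*315170 = -222230779380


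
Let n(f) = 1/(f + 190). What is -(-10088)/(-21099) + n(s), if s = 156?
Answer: -266873/561558 ≈ -0.47524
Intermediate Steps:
n(f) = 1/(190 + f)
-(-10088)/(-21099) + n(s) = -(-10088)/(-21099) + 1/(190 + 156) = -(-10088)*(-1)/21099 + 1/346 = -1*776/1623 + 1/346 = -776/1623 + 1/346 = -266873/561558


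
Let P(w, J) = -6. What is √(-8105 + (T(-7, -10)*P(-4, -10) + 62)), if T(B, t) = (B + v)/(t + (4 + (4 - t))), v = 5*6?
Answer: I*√32241/2 ≈ 89.779*I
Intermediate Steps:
v = 30
T(B, t) = 15/4 + B/8 (T(B, t) = (B + 30)/(t + (4 + (4 - t))) = (30 + B)/(t + (8 - t)) = (30 + B)/8 = (30 + B)*(⅛) = 15/4 + B/8)
√(-8105 + (T(-7, -10)*P(-4, -10) + 62)) = √(-8105 + ((15/4 + (⅛)*(-7))*(-6) + 62)) = √(-8105 + ((15/4 - 7/8)*(-6) + 62)) = √(-8105 + ((23/8)*(-6) + 62)) = √(-8105 + (-69/4 + 62)) = √(-8105 + 179/4) = √(-32241/4) = I*√32241/2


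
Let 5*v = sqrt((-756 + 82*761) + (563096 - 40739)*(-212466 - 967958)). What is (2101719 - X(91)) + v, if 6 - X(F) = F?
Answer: 2101804 + I*sqrt(616602677722)/5 ≈ 2.1018e+6 + 1.5705e+5*I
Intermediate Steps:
X(F) = 6 - F
v = I*sqrt(616602677722)/5 (v = sqrt((-756 + 82*761) + (563096 - 40739)*(-212466 - 967958))/5 = sqrt((-756 + 62402) + 522357*(-1180424))/5 = sqrt(61646 - 616602739368)/5 = sqrt(-616602677722)/5 = (I*sqrt(616602677722))/5 = I*sqrt(616602677722)/5 ≈ 1.5705e+5*I)
(2101719 - X(91)) + v = (2101719 - (6 - 1*91)) + I*sqrt(616602677722)/5 = (2101719 - (6 - 91)) + I*sqrt(616602677722)/5 = (2101719 - 1*(-85)) + I*sqrt(616602677722)/5 = (2101719 + 85) + I*sqrt(616602677722)/5 = 2101804 + I*sqrt(616602677722)/5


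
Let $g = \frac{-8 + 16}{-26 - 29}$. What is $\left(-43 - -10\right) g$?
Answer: $\frac{24}{5} \approx 4.8$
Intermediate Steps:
$g = - \frac{8}{55}$ ($g = \frac{8}{-55} = 8 \left(- \frac{1}{55}\right) = - \frac{8}{55} \approx -0.14545$)
$\left(-43 - -10\right) g = \left(-43 - -10\right) \left(- \frac{8}{55}\right) = \left(-43 + 10\right) \left(- \frac{8}{55}\right) = \left(-33\right) \left(- \frac{8}{55}\right) = \frac{24}{5}$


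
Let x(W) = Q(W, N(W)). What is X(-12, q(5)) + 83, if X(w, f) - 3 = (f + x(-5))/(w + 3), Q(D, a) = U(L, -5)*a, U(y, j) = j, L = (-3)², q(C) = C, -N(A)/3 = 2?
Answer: 739/9 ≈ 82.111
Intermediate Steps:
N(A) = -6 (N(A) = -3*2 = -6)
L = 9
Q(D, a) = -5*a
x(W) = 30 (x(W) = -5*(-6) = 30)
X(w, f) = 3 + (30 + f)/(3 + w) (X(w, f) = 3 + (f + 30)/(w + 3) = 3 + (30 + f)/(3 + w))
X(-12, q(5)) + 83 = (39 + 5 + 3*(-12))/(3 - 12) + 83 = (39 + 5 - 36)/(-9) + 83 = -⅑*8 + 83 = -8/9 + 83 = 739/9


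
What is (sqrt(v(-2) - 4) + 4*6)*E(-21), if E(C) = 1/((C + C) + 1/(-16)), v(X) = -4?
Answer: -384/673 - 32*I*sqrt(2)/673 ≈ -0.57058 - 0.067243*I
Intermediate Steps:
E(C) = 1/(-1/16 + 2*C) (E(C) = 1/(2*C - 1/16) = 1/(-1/16 + 2*C))
(sqrt(v(-2) - 4) + 4*6)*E(-21) = (sqrt(-4 - 4) + 4*6)*(16/(-1 + 32*(-21))) = (sqrt(-8) + 24)*(16/(-1 - 672)) = (2*I*sqrt(2) + 24)*(16/(-673)) = (24 + 2*I*sqrt(2))*(16*(-1/673)) = (24 + 2*I*sqrt(2))*(-16/673) = -384/673 - 32*I*sqrt(2)/673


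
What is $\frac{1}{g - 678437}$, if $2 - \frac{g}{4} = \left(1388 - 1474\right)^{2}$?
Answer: $- \frac{1}{708013} \approx -1.4124 \cdot 10^{-6}$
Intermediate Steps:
$g = -29576$ ($g = 8 - 4 \left(1388 - 1474\right)^{2} = 8 - 4 \left(-86\right)^{2} = 8 - 29584 = -29576$)
$\frac{1}{g - 678437} = \frac{1}{-29576 - 678437} = \frac{1}{-708013} = - \frac{1}{708013}$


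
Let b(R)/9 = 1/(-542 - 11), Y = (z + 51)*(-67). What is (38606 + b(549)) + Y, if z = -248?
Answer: 28648156/553 ≈ 51805.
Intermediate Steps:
Y = 13199 (Y = (-248 + 51)*(-67) = -197*(-67) = 13199)
b(R) = -9/553 (b(R) = 9/(-542 - 11) = 9/(-553) = 9*(-1/553) = -9/553)
(38606 + b(549)) + Y = (38606 - 9/553) + 13199 = 21349109/553 + 13199 = 28648156/553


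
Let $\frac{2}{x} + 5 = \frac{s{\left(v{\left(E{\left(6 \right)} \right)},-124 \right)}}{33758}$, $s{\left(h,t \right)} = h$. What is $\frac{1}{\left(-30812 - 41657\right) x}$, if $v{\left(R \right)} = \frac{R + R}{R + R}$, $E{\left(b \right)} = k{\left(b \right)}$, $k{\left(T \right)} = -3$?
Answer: $\frac{168789}{4892817004} \approx 3.4497 \cdot 10^{-5}$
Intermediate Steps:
$E{\left(b \right)} = -3$
$v{\left(R \right)} = 1$ ($v{\left(R \right)} = \frac{2 R}{2 R} = 2 R \frac{1}{2 R} = 1$)
$x = - \frac{67516}{168789}$ ($x = \frac{2}{-5 + 1 \cdot \frac{1}{33758}} = \frac{2}{-5 + \frac{1}{33758}} = \frac{2}{- \frac{168789}{33758}} = 2 \left(- \frac{33758}{168789}\right) = - \frac{67516}{168789} \approx -0.4$)
$\frac{1}{\left(-30812 - 41657\right) x} = \frac{1}{\left(-30812 - 41657\right) \left(- \frac{67516}{168789}\right)} = \frac{1}{-72469} \left(- \frac{168789}{67516}\right) = \left(- \frac{1}{72469}\right) \left(- \frac{168789}{67516}\right) = \frac{168789}{4892817004}$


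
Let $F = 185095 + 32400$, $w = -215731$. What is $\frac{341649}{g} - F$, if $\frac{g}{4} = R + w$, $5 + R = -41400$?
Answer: $- \frac{6778894513}{31168} \approx -2.175 \cdot 10^{5}$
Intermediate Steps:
$R = -41405$ ($R = -5 - 41400 = -41405$)
$g = -1028544$ ($g = 4 \left(-41405 - 215731\right) = 4 \left(-257136\right) = -1028544$)
$F = 217495$
$\frac{341649}{g} - F = \frac{341649}{-1028544} - 217495 = 341649 \left(- \frac{1}{1028544}\right) - 217495 = - \frac{10353}{31168} - 217495 = - \frac{6778894513}{31168}$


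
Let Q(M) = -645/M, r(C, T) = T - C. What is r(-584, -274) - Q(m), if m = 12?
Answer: 1455/4 ≈ 363.75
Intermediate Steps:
r(-584, -274) - Q(m) = (-274 - 1*(-584)) - (-645)/12 = (-274 + 584) - (-645)/12 = 310 - 1*(-215/4) = 310 + 215/4 = 1455/4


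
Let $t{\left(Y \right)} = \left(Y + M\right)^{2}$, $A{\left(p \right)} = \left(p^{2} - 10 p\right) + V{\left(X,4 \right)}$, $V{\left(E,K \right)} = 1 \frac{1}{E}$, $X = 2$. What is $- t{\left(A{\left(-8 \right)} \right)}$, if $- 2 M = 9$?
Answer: $-19600$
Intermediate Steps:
$V{\left(E,K \right)} = \frac{1}{E}$
$A{\left(p \right)} = \frac{1}{2} + p^{2} - 10 p$ ($A{\left(p \right)} = \left(p^{2} - 10 p\right) + \frac{1}{2} = \frac{1}{2} + p^{2} - 10 p$)
$M = - \frac{9}{2}$ ($M = \left(- \frac{1}{2}\right) 9 = - \frac{9}{2} \approx -4.5$)
$t{\left(Y \right)} = \left(- \frac{9}{2} + Y\right)^{2}$ ($t{\left(Y \right)} = \left(Y - \frac{9}{2}\right)^{2} = \left(- \frac{9}{2} + Y\right)^{2}$)
$- t{\left(A{\left(-8 \right)} \right)} = - \frac{\left(-9 + 2 \left(\frac{1}{2} + \left(-8\right)^{2} - -80\right)\right)^{2}}{4} = - \frac{\left(-9 + 2 \left(\frac{1}{2} + 64 + 80\right)\right)^{2}}{4} = - \frac{\left(-9 + 2 \cdot \frac{289}{2}\right)^{2}}{4} = - \frac{\left(-9 + 289\right)^{2}}{4} = - \frac{280^{2}}{4} = - \frac{78400}{4} = \left(-1\right) 19600 = -19600$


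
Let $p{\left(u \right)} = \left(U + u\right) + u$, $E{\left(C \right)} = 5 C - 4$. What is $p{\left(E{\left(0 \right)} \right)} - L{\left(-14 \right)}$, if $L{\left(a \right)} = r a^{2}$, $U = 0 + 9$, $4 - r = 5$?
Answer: $197$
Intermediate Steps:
$r = -1$ ($r = 4 - 5 = -1$)
$E{\left(C \right)} = -4 + 5 C$
$U = 9$
$L{\left(a \right)} = - a^{2}$
$p{\left(u \right)} = 9 + 2 u$ ($p{\left(u \right)} = \left(9 + u\right) + u = 9 + 2 u$)
$p{\left(E{\left(0 \right)} \right)} - L{\left(-14 \right)} = \left(9 + 2 \left(-4 + 5 \cdot 0\right)\right) - - \left(-14\right)^{2} = \left(9 + 2 \left(-4 + 0\right)\right) - \left(-1\right) 196 = \left(9 + 2 \left(-4\right)\right) - -196 = \left(9 - 8\right) + 196 = 1 + 196 = 197$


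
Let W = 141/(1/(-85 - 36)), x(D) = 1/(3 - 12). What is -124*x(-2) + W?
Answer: -153425/9 ≈ -17047.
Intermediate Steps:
x(D) = -⅑ (x(D) = 1/(-9) = -⅑)
W = -17061 (W = 141/(1/(-121)) = 141/(-1/121) = 141*(-121) = -17061)
-124*x(-2) + W = -124*(-⅑) - 17061 = 124/9 - 17061 = -153425/9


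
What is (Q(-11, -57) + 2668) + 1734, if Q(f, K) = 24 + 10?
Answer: 4436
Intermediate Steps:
Q(f, K) = 34
(Q(-11, -57) + 2668) + 1734 = (34 + 2668) + 1734 = 2702 + 1734 = 4436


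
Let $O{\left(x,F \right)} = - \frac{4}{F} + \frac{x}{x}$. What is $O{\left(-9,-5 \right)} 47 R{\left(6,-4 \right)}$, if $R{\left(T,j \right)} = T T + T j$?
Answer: $\frac{5076}{5} \approx 1015.2$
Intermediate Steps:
$O{\left(x,F \right)} = 1 - \frac{4}{F}$ ($O{\left(x,F \right)} = - \frac{4}{F} + 1 = 1 - \frac{4}{F}$)
$R{\left(T,j \right)} = T^{2} + T j$
$O{\left(-9,-5 \right)} 47 R{\left(6,-4 \right)} = \frac{-4 - 5}{-5} \cdot 47 \cdot 6 \left(6 - 4\right) = \left(- \frac{1}{5}\right) \left(-9\right) 47 \cdot 6 \cdot 2 = \frac{9}{5} \cdot 47 \cdot 12 = \frac{423}{5} \cdot 12 = \frac{5076}{5}$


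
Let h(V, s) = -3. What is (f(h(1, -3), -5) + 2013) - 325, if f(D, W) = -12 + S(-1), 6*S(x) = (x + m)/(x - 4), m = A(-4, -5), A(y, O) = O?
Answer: 8381/5 ≈ 1676.2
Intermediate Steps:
m = -5
S(x) = (-5 + x)/(6*(-4 + x)) (S(x) = ((x - 5)/(x - 4))/6 = ((-5 + x)/(-4 + x))/6 = (-5 + x)/(6*(-4 + x)))
f(D, W) = -59/5 (f(D, W) = -12 + (-5 - 1)/(6*(-4 - 1)) = -12 + (1/6)*(-6)/(-5) = -12 + (1/6)*(-1/5)*(-6) = -12 + 1/5 = -59/5)
(f(h(1, -3), -5) + 2013) - 325 = (-59/5 + 2013) - 325 = 10006/5 - 325 = 8381/5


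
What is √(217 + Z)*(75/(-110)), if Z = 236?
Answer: -15*√453/22 ≈ -14.512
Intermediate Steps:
√(217 + Z)*(75/(-110)) = √(217 + 236)*(75/(-110)) = √453*(75*(-1/110)) = √453*(-15/22) = -15*√453/22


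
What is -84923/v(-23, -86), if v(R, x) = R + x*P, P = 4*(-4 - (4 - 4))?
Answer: -84923/1353 ≈ -62.766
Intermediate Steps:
P = -16 (P = 4*(-4 - 1*0) = 4*(-4 + 0) = 4*(-4) = -16)
v(R, x) = R - 16*x (v(R, x) = R + x*(-16) = R - 16*x)
-84923/v(-23, -86) = -84923/(-23 - 16*(-86)) = -84923/(-23 + 1376) = -84923/1353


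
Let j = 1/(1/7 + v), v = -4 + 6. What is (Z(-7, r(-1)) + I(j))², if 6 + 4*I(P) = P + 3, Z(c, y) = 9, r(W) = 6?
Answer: 63001/900 ≈ 70.001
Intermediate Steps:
v = 2
j = 7/15 (j = 1/(1/7 + 2) = 1/(⅐ + 2) = 1/(15/7) = 7/15 ≈ 0.46667)
I(P) = -¾ + P/4 (I(P) = -3/2 + (P + 3)/4 = -3/2 + (3 + P)/4 = -3/2 + (¾ + P/4) = -¾ + P/4)
(Z(-7, r(-1)) + I(j))² = (9 + (-¾ + (¼)*(7/15)))² = (9 + (-¾ + 7/60))² = (9 - 19/30)² = (251/30)² = 63001/900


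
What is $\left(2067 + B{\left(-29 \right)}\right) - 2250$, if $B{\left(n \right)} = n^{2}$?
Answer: $658$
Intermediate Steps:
$\left(2067 + B{\left(-29 \right)}\right) - 2250 = \left(2067 + \left(-29\right)^{2}\right) - 2250 = \left(2067 + 841\right) - 2250 = 2908 - 2250 = 658$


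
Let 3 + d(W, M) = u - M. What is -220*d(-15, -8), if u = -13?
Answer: 1760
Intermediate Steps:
d(W, M) = -16 - M (d(W, M) = -3 + (-13 - M) = -16 - M)
-220*d(-15, -8) = -220*(-16 - 1*(-8)) = -220*(-16 + 8) = -220*(-8) = 1760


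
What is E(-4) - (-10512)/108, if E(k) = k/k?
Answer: 295/3 ≈ 98.333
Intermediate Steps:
E(k) = 1
E(-4) - (-10512)/108 = 1 - (-10512)/108 = 1 - 144*(-73/108) = 1 + 292/3 = 295/3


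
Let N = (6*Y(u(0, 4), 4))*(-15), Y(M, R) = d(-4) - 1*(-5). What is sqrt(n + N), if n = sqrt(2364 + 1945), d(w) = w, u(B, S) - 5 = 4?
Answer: sqrt(-90 + sqrt(4309)) ≈ 4.9353*I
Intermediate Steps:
u(B, S) = 9 (u(B, S) = 5 + 4 = 9)
Y(M, R) = 1 (Y(M, R) = -4 - 1*(-5) = -4 + 5 = 1)
n = sqrt(4309) ≈ 65.643
N = -90 (N = (6*1)*(-15) = 6*(-15) = -90)
sqrt(n + N) = sqrt(sqrt(4309) - 90) = sqrt(-90 + sqrt(4309))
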